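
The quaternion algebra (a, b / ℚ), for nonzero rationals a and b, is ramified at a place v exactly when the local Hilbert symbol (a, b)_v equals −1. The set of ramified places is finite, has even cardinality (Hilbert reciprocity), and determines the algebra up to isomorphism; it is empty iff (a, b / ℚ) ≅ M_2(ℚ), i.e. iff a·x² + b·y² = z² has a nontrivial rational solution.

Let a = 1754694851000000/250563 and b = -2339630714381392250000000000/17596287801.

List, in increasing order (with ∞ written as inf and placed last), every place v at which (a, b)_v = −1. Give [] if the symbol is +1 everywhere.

[29, 47]

(a, b) ≡ (48633, -329) mod (ℚ^×)²; places V = {2, 3, 5, 7, 13, 17, 29, 43, 47, ∞}.
(a,b)_43: α=1, u≡13; β=2, v≡36 (mod 43); (13|43)=+1, (36|43)=+1; sign (−1)^0·+1^2·+1^1 = +1.
(a,b)_3: α=-1, u≡2; β=-6, v≡1 (mod 3); (2|3)=-1, (1|3)=+1; sign (−1)^0·-1^-6·+1^-1 = +1.
(a,b)_47: α=2, u≡41; β=3, v≡26 (mod 47); (41|47)=-1, (26|47)=-1; sign (−1)^0·-1^3·-1^2 = -1.
(a,b)_7: α=2, u≡2; β=3, v≡2 (mod 7); (2|7)=+1, (2|7)=+1; sign (−1)^0·+1^3·+1^2 = +1.
(a,b)_29: α=1, u≡28; β=2, v≡18 (mod 29); (28|29)=+1, (18|29)=-1; sign (−1)^0·+1^2·-1^1 = -1.
(a,b)_13: α=1, u≡10; β=2, v≡10 (mod 13); (10|13)=+1, (10|13)=+1; sign (−1)^0·+1^2·+1^1 = +1.
(a,b)_17: α=-4, u≡9; β=-6, v≡12 (mod 17); (9|17)=+1, (12|17)=-1; sign (−1)^0·+1^-6·-1^-4 = +1.
(a,b)_5: α=6, u≡3; β=12, v≡4 (mod 5); (3|5)=-1, (4|5)=+1; sign (−1)^0·-1^12·+1^6 = +1.
(a,b)_∞: sgn(48633)=+, sgn(-329)=−, so +1.
(a,b)_2: α=6, β=10; u≡1, v≡7 (mod 8); ε(u)ε(v)=0·1, αω(v)=6·0, βω(u)=10·0; sum ≡ 0  ⇒  +1.
(48633, -329 / ℚ) ramifies at {29, 47}: a division algebra.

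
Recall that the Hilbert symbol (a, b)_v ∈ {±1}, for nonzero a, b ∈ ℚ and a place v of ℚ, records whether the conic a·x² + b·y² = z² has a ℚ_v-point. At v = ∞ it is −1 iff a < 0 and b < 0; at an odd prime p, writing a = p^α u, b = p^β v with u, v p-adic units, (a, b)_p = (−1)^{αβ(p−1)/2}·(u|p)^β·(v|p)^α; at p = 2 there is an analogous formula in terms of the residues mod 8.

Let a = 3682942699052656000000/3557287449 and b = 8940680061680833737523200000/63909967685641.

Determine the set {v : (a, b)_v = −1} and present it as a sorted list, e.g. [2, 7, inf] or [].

(a, b) ≡ (24679, 1732895) mod (ℚ^×)²; places V = {2, 3, 5, 7, 11, 13, 17, 19, 23, 29, 37, 47, ∞}.
(a,b)_3: α=-6, u≡1; β=2, v≡2 (mod 3); (1|3)=+1, (2|3)=-1; sign (−1)^0·+1^2·-1^-6 = +1.
(a,b)_11: α=0, u≡6; β=-2, v≡2 (mod 11); (6|11)=-1, (2|11)=-1; sign (−1)^0·-1^-2·-1^0 = +1.
(a,b)_47: α=-4, u≡16; β=-6, v≡31 (mod 47); (16|47)=+1, (31|47)=-1; sign (−1)^0·+1^-6·-1^-4 = +1.
(a,b)_7: α=0, u≡2; β=-2, v≡5 (mod 7); (2|7)=+1, (5|7)=-1; sign (−1)^0·+1^-2·-1^0 = +1.
(a,b)_19: α=2, u≡16; β=1, v≡6 (mod 19); (16|19)=+1, (6|19)=+1; sign (−1)^0·+1^1·+1^2 = +1.
(a,b)_5: α=6, u≡1; β=5, v≡4 (mod 5); (1|5)=+1, (4|5)=+1; sign (−1)^0·+1^5·+1^6 = +1.
(a,b)_37: α=1, u≡7; β=1, v≡26 (mod 37); (7|37)=+1, (26|37)=+1; sign (−1)^0·+1^1·+1^1 = +1.
(a,b)_∞: sgn(24679)=+, sgn(1732895)=+, so +1.
(a,b)_13: α=2, u≡7; β=2, v≡8 (mod 13); (7|13)=-1, (8|13)=-1; sign (−1)^0·-1^2·-1^2 = +1.
(a,b)_2: α=10, β=26; u≡7, v≡7 (mod 8); ε(u)ε(v)=1·1, αω(v)=10·0, βω(u)=26·0; sum ≡ 1  ⇒  -1.
(a,b)_17: α=2, u≡10; β=3, v≡7 (mod 17); (10|17)=-1, (7|17)=-1; sign (−1)^0·-1^3·-1^2 = -1.
(a,b)_29: α=1, u≡8; β=1, v≡2 (mod 29); (8|29)=-1, (2|29)=-1; sign (−1)^0·-1^1·-1^1 = +1.
(a,b)_23: α=3, u≡7; β=4, v≡4 (mod 23); (7|23)=-1, (4|23)=+1; sign (−1)^0·-1^4·+1^3 = +1.
Ram(24679, 1732895) = {2, 17}; no ℚ_2-point on the conic.

[2, 17]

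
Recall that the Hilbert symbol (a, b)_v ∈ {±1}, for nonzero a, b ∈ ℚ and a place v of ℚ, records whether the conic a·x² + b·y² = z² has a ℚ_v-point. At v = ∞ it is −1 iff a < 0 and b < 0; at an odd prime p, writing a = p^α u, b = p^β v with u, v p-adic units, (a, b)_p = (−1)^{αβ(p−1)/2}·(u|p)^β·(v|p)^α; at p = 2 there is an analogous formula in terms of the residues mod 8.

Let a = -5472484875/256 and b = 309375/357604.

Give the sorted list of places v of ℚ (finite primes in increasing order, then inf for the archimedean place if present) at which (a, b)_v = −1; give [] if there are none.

Mod squares: a ≡ -24322155, b ≡ 55. Check v ∈ {∞, 2, 3, 5, 11, 13, 17, 23, 29}.
v=3: a=3^3·(≡1), b=3^2·(≡1) mod 3; (1|3)=+1, (1|3)=+1; (−1)^{3·2·1}·(+1)^2·(+1)^3 = +1.
v=11: a=11^1·(≡1), b=11^1·(≡4) mod 11; (1|11)=+1, (4|11)=+1; (−1)^{1·1·5}·(+1)^1·(+1)^1 = -1.
v=29: a=29^1·(≡8), b=29^0·(≡18) mod 29; (8|29)=-1, (18|29)=-1; (−1)^{1·0·14}·(-1)^0·(-1)^1 = -1.
v=2: v_2(a)=-8, v_2(b)=-2; units ≡ 5, 7 (mod 8); ε·ε+αω+βω = 0·1+-8·0+-2·1 ≡ 0  ⇒  (a,b)_2 = +1.
v=5: a=5^3·(≡1), b=5^5·(≡1) mod 5; (1|5)=+1, (1|5)=+1; (−1)^{3·5·2}·(+1)^5·(+1)^3 = +1.
v=17: a=17^1·(≡3), b=17^0·(≡1) mod 17; (3|17)=-1, (1|17)=+1; (−1)^{1·0·8}·(-1)^0·(+1)^1 = +1.
v=23: a=23^1·(≡8), b=23^-2·(≡13) mod 23; (8|23)=+1, (13|23)=+1; (−1)^{1·-2·11}·(+1)^-2·(+1)^1 = +1.
v=13: a=13^1·(≡1), b=13^-2·(≡4) mod 13; (1|13)=+1, (4|13)=+1; (−1)^{1·-2·6}·(+1)^-2·(+1)^1 = +1.
v=∞: -24322155 < 0 and 55 > 0  ⇒  (a,b)_∞ = +1.
Ram(-24322155, 55) = {11, 29}; no ℚ_11-point on the conic.

[11, 29]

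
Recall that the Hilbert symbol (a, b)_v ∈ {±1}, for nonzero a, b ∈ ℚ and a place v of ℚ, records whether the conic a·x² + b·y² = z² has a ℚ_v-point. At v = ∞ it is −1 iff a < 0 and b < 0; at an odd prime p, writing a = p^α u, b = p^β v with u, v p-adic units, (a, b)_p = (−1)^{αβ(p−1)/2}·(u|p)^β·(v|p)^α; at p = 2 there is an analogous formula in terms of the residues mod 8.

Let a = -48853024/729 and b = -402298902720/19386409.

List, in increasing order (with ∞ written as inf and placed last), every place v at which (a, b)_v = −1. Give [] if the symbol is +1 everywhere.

[2, 3, 23, inf]

Mod squares: a ≡ -25234, b ≡ -3795. Check v ∈ {∞, 2, 3, 5, 7, 11, 13, 17, 23, 31, 37}.
v=7: a=7^0·(≡4), b=7^-2·(≡6) mod 7; (4|7)=+1, (6|7)=-1; (−1)^{0·-2·3}·(+1)^-2·(-1)^0 = +1.
v=11: a=11^3·(≡1), b=11^3·(≡2) mod 11; (1|11)=+1, (2|11)=-1; (−1)^{3·3·5}·(+1)^3·(-1)^3 = +1.
v=37: a=37^1·(≡4), b=37^-2·(≡25) mod 37; (4|37)=+1, (25|37)=+1; (−1)^{1·-2·18}·(+1)^-2·(+1)^1 = +1.
v=3: a=3^-6·(≡2), b=3^5·(≡1) mod 3; (2|3)=-1, (1|3)=+1; (−1)^{-6·5·1}·(-1)^5·(+1)^-6 = -1.
v=∞: -25234 < 0 and -3795 < 0  ⇒  (a,b)_∞ = -1.
v=5: a=5^0·(≡4), b=5^1·(≡4) mod 5; (4|5)=+1, (4|5)=+1; (−1)^{0·1·2}·(+1)^1·(+1)^0 = +1.
v=17: a=17^0·(≡11), b=17^-2·(≡8) mod 17; (11|17)=-1, (8|17)=+1; (−1)^{0·-2·8}·(-1)^-2·(+1)^0 = +1.
v=13: a=13^0·(≡1), b=13^2·(≡9) mod 13; (1|13)=+1, (9|13)=+1; (−1)^{0·2·6}·(+1)^2·(+1)^0 = +1.
v=23: a=23^0·(≡5), b=23^1·(≡14) mod 23; (5|23)=-1, (14|23)=-1; (−1)^{0·1·11}·(-1)^1·(-1)^0 = -1.
v=31: a=31^1·(≡24), b=31^0·(≡9) mod 31; (24|31)=-1, (9|31)=+1; (−1)^{1·0·15}·(-1)^0·(+1)^1 = +1.
v=2: v_2(a)=5, v_2(b)=6; units ≡ 7, 5 (mod 8); ε·ε+αω+βω = 1·0+5·1+6·0 ≡ 1  ⇒  (a,b)_2 = -1.
(-25234, -3795 / ℚ) ramifies at {2, 3, 23, ∞}: a division algebra.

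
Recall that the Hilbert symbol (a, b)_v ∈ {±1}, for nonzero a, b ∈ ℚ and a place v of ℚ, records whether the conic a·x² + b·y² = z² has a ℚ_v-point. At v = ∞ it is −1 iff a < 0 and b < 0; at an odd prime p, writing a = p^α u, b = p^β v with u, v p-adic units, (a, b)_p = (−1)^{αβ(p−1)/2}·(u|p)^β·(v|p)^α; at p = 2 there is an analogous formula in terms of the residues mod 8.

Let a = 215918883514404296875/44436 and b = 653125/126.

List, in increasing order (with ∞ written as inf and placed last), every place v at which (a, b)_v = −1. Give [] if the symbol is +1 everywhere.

Mod squares: a ≡ 680295, b ≡ 14630. Check v ∈ {∞, 2, 3, 5, 7, 11, 19, 23, 31}.
v=7: a=7^-1·(≡2), b=7^-1·(≡1) mod 7; (2|7)=+1, (1|7)=+1; (−1)^{-1·-1·3}·(+1)^-1·(+1)^-1 = -1.
v=2: v_2(a)=-2, v_2(b)=-1; units ≡ 7, 3 (mod 8); ε·ε+αω+βω = 1·1+-2·1+-1·0 ≡ 1  ⇒  (a,b)_2 = -1.
v=23: a=23^-2·(≡18), b=23^0·(≡12) mod 23; (18|23)=+1, (12|23)=+1; (−1)^{-2·0·11}·(+1)^0·(+1)^-2 = +1.
v=19: a=19^3·(≡17), b=19^1·(≡13) mod 19; (17|19)=+1, (13|19)=-1; (−1)^{3·1·9}·(+1)^1·(-1)^3 = +1.
v=5: a=5^17·(≡4), b=5^5·(≡4) mod 5; (4|5)=+1, (4|5)=+1; (−1)^{17·5·2}·(+1)^5·(+1)^17 = +1.
v=3: a=3^-1·(≡1), b=3^-2·(≡2) mod 3; (1|3)=+1, (2|3)=-1; (−1)^{-1·-2·1}·(+1)^-2·(-1)^-1 = -1.
v=∞: 680295 > 0 and 14630 > 0  ⇒  (a,b)_∞ = +1.
v=31: a=31^1·(≡5), b=31^0·(≡24) mod 31; (5|31)=+1, (24|31)=-1; (−1)^{1·0·15}·(+1)^0·(-1)^1 = -1.
v=11: a=11^3·(≡9), b=11^1·(≡6) mod 11; (9|11)=+1, (6|11)=-1; (−1)^{3·1·5}·(+1)^1·(-1)^3 = +1.
(680295, 14630 / ℚ) ramifies at {2, 3, 7, 31}: a division algebra.

[2, 3, 7, 31]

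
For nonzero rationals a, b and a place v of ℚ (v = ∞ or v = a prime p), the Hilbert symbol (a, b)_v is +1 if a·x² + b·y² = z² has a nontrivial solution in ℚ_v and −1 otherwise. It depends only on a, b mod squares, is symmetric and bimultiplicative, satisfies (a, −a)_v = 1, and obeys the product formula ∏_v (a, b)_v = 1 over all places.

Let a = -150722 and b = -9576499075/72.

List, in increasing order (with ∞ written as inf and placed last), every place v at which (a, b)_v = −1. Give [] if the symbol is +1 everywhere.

[2, 11, 13, 17, 23, inf]

(a, b) ≡ (-150722, -15686) mod (ℚ^×)²; places V = {2, 3, 5, 11, 13, 17, 23, 31, ∞}.
(a,b)_3: α=0, u≡1; β=-2, v≡1 (mod 3); (1|3)=+1, (1|3)=+1; sign (−1)^0·+1^-2·+1^0 = +1.
(a,b)_13: α=1, u≡2; β=2, v≡11 (mod 13); (2|13)=-1, (11|13)=-1; sign (−1)^0·-1^2·-1^1 = -1.
(a,b)_11: α=1, u≡4; β=1, v≡1 (mod 11); (4|11)=+1, (1|11)=+1; sign (−1)^1·+1^1·+1^1 = -1.
(a,b)_23: α=0, u≡20; β=1, v≡9 (mod 23); (20|23)=-1, (9|23)=+1; sign (−1)^0·-1^1·+1^0 = -1.
(a,b)_∞: sgn(-150722)=−, sgn(-15686)=−, so -1.
(a,b)_17: α=1, u≡8; β=2, v≡12 (mod 17); (8|17)=+1, (12|17)=-1; sign (−1)^0·+1^2·-1^1 = -1.
(a,b)_5: α=0, u≡3; β=2, v≡1 (mod 5); (3|5)=-1, (1|5)=+1; sign (−1)^0·-1^2·+1^0 = +1.
(a,b)_2: α=1, β=-3; u≡7, v≡5 (mod 8); ε(u)ε(v)=1·0, αω(v)=1·1, βω(u)=-3·0; sum ≡ 1  ⇒  -1.
(a,b)_31: α=1, u≡5; β=1, v≡17 (mod 31); (5|31)=+1, (17|31)=-1; sign (−1)^1·+1^1·-1^1 = +1.
|Ram(-150722, -15686)| = 6, even; anisotropic at {2, 11, 13, 17, 23, ∞}.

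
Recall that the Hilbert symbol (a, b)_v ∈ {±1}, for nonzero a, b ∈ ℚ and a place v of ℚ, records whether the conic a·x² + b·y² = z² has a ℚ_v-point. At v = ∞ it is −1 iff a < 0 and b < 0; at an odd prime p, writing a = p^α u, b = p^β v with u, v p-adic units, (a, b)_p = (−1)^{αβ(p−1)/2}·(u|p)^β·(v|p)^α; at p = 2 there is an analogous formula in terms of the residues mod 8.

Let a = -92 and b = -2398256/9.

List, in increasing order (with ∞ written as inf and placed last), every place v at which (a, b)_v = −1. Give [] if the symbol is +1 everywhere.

[7, 19, 23, inf]

(a, b) ≡ (-23, -3059) mod (ℚ^×)²; places V = {2, 3, 7, 19, 23, ∞}.
(a,b)_19: α=0, u≡3; β=1, v≡14 (mod 19); (3|19)=-1, (14|19)=-1; sign (−1)^0·-1^1·-1^0 = -1.
(a,b)_∞: sgn(-23)=−, sgn(-3059)=−, so -1.
(a,b)_2: α=2, β=4; u≡1, v≡5 (mod 8); ε(u)ε(v)=0·0, αω(v)=2·1, βω(u)=4·0; sum ≡ 0  ⇒  +1.
(a,b)_23: α=1, u≡19; β=1, v≡19 (mod 23); (19|23)=-1, (19|23)=-1; sign (−1)^1·-1^1·-1^1 = -1.
(a,b)_3: α=0, u≡1; β=-2, v≡1 (mod 3); (1|3)=+1, (1|3)=+1; sign (−1)^0·+1^-2·+1^0 = +1.
(a,b)_7: α=0, u≡6; β=3, v≡4 (mod 7); (6|7)=-1, (4|7)=+1; sign (−1)^0·-1^3·+1^0 = -1.
|Ram(-23, -3059)| = 4, even; anisotropic at {7, 19, 23, ∞}.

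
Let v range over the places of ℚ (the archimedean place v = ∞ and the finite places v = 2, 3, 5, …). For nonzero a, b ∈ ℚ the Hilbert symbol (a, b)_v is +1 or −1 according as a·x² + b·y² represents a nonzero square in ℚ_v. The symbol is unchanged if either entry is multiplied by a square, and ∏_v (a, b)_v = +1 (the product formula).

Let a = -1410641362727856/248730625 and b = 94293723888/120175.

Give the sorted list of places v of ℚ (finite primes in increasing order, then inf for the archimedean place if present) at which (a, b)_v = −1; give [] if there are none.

[7, 11, 13, 19, 23, 37]

Mod squares: a ≡ -851851, b ≡ 16185169. Check v ∈ {∞, 2, 3, 5, 7, 11, 13, 19, 23, 37}.
v=19: a=19^0·(≡18), b=19^-1·(≡9) mod 19; (18|19)=-1, (9|19)=+1; (−1)^{0·-1·9}·(-1)^-1·(+1)^0 = -1.
v=3: a=3^10·(≡2), b=3^6·(≡1) mod 3; (2|3)=-1, (1|3)=+1; (−1)^{10·6·1}·(-1)^6·(+1)^10 = +1.
v=37: a=37^1·(≡4), b=37^1·(≡20) mod 37; (4|37)=+1, (20|37)=-1; (−1)^{1·1·18}·(+1)^1·(-1)^1 = -1.
v=2: v_2(a)=4, v_2(b)=4; units ≡ 5, 1 (mod 8); ε·ε+αω+βω = 0·0+4·0+4·1 ≡ 0  ⇒  (a,b)_2 = +1.
v=5: a=5^-4·(≡1), b=5^-2·(≡4) mod 5; (1|5)=+1, (4|5)=+1; (−1)^{-4·-2·2}·(+1)^-2·(+1)^-4 = +1.
v=13: a=13^-1·(≡6), b=13^1·(≡4) mod 13; (6|13)=-1, (4|13)=+1; (−1)^{-1·1·6}·(-1)^1·(+1)^-1 = -1.
v=∞: -851851 < 0 and 16185169 > 0  ⇒  (a,b)_∞ = +1.
v=7: a=7^9·(≡4), b=7^5·(≡4) mod 7; (4|7)=+1, (4|7)=+1; (−1)^{9·5·3}·(+1)^5·(+1)^9 = -1.
v=11: a=11^-3·(≡7), b=11^-1·(≡6) mod 11; (7|11)=-1, (6|11)=-1; (−1)^{-3·-1·5}·(-1)^-1·(-1)^-3 = -1.
v=23: a=23^-1·(≡6), b=23^-1·(≡9) mod 23; (6|23)=+1, (9|23)=+1; (−1)^{-1·-1·11}·(+1)^-1·(+1)^-1 = -1.
|Ram(-851851, 16185169)| = 6, even; anisotropic at {7, 11, 13, 19, 23, 37}.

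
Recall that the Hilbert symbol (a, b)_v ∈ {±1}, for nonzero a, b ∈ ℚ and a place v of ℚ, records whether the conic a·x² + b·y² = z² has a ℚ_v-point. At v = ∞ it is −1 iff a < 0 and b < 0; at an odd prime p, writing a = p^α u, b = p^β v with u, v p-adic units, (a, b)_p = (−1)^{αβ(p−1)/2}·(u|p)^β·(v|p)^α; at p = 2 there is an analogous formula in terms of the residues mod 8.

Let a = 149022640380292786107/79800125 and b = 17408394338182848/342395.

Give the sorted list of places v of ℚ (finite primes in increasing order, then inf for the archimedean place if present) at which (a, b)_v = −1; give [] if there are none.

(a, b) ≡ (421135, 15646785) mod (ℚ^×)²; places V = {2, 3, 5, 7, 11, 13, 17, 19, 23, 29, 31, 47, ∞}.
(a,b)_23: α=2, u≡17; β=1, v≡2 (mod 23); (17|23)=-1, (2|23)=+1; sign (−1)^0·-1^1·+1^2 = -1.
(a,b)_17: α=-2, u≡14; β=0, v≡9 (mod 17); (14|17)=-1, (9|17)=+1; sign (−1)^0·-1^0·+1^-2 = +1.
(a,b)_3: α=4, u≡1; β=3, v≡2 (mod 3); (1|3)=+1, (2|3)=-1; sign (−1)^0·+1^3·-1^4 = +1.
(a,b)_11: α=3, u≡1; β=7, v≡9 (mod 11); (1|11)=+1, (9|11)=+1; sign (−1)^1·+1^7·+1^3 = -1.
(a,b)_29: α=2, u≡3; β=0, v≡16 (mod 29); (3|29)=-1, (16|29)=+1; sign (−1)^0·-1^0·+1^2 = +1.
(a,b)_31: α=1, u≡7; β=-1, v≡23 (mod 31); (7|31)=+1, (23|31)=-1; sign (−1)^1·+1^-1·-1^1 = +1.
(a,b)_47: α=-2, u≡35; β=-2, v≡45 (mod 47); (35|47)=-1, (45|47)=-1; sign (−1)^0·-1^-2·-1^-2 = +1.
(a,b)_2: α=0, β=6; u≡7, v≡1 (mod 8); ε(u)ε(v)=1·0, αω(v)=0·0, βω(u)=6·0; sum ≡ 0  ⇒  +1.
(a,b)_13: α=3, u≡4; β=2, v≡5 (mod 13); (4|13)=+1, (5|13)=-1; sign (−1)^0·+1^2·-1^3 = -1.
(a,b)_∞: sgn(421135)=+, sgn(15646785)=+, so +1.
(a,b)_5: α=-3, u≡2; β=-1, v≡2 (mod 5); (2|5)=-1, (2|5)=-1; sign (−1)^0·-1^-1·-1^-3 = +1.
(a,b)_19: α=1, u≡7; β=1, v≡17 (mod 19); (7|19)=+1, (17|19)=+1; sign (−1)^1·+1^1·+1^1 = -1.
(a,b)_7: α=4, u≡2; β=1, v≡4 (mod 7); (2|7)=+1, (4|7)=+1; sign (−1)^0·+1^1·+1^4 = +1.
(421135, 15646785 / ℚ) ramifies at {11, 13, 19, 23}: a division algebra.

[11, 13, 19, 23]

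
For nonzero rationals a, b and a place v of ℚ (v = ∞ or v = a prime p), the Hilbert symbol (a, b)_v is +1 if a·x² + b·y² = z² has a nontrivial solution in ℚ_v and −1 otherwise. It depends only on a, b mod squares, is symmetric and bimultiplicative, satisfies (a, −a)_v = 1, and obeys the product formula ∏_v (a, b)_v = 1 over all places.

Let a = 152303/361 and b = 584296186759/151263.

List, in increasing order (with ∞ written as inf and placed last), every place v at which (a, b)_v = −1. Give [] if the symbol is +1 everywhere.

(a, b) ≡ (527, 2737) mod (ℚ^×)²; places V = {2, 3, 7, 17, 19, 23, 29, 31, 43, ∞}.
(a,b)_31: α=1, u≡24; β=2, v≡20 (mod 31); (24|31)=-1, (20|31)=+1; sign (−1)^0·-1^2·+1^1 = +1.
(a,b)_19: α=-2, u≡18; β=0, v≡5 (mod 19); (18|19)=-1, (5|19)=+1; sign (−1)^0·-1^0·+1^-2 = +1.
(a,b)_43: α=0, u≡15; β=2, v≡2 (mod 43); (15|43)=+1, (2|43)=-1; sign (−1)^0·+1^2·-1^0 = +1.
(a,b)_2: α=0, β=0; u≡7, v≡1 (mod 8); ε(u)ε(v)=1·0, αω(v)=0·0, βω(u)=0·0; sum ≡ 0  ⇒  +1.
(a,b)_29: α=0, u≡13; β=2, v≡15 (mod 29); (13|29)=+1, (15|29)=-1; sign (−1)^0·+1^2·-1^0 = +1.
(a,b)_23: α=0, u≡7; β=1, v≡4 (mod 23); (7|23)=-1, (4|23)=+1; sign (−1)^0·-1^1·+1^0 = -1.
(a,b)_3: α=0, u≡2; β=-2, v≡1 (mod 3); (2|3)=-1, (1|3)=+1; sign (−1)^0·-1^-2·+1^0 = +1.
(a,b)_7: α=0, u≡1; β=-5, v≡6 (mod 7); (1|7)=+1, (6|7)=-1; sign (−1)^0·+1^-5·-1^0 = +1.
(a,b)_∞: sgn(527)=+, sgn(2737)=+, so +1.
(a,b)_17: α=3, u≡12; β=1, v≡15 (mod 17); (12|17)=-1, (15|17)=+1; sign (−1)^0·-1^1·+1^3 = -1.
|Ram(527, 2737)| = 2, even; anisotropic at {17, 23}.

[17, 23]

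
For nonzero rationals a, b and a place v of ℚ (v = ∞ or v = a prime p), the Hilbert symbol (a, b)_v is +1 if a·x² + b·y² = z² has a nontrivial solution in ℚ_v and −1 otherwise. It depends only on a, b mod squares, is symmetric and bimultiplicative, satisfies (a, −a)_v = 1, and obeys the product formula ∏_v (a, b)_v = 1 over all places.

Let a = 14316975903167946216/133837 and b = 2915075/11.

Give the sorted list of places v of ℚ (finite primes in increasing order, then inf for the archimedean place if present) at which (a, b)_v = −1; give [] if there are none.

[17, 19, 23, 43]

Mod squares: a ≡ 91361842, b ≡ 3553. Check v ∈ {∞, 2, 3, 5, 11, 13, 17, 19, 23, 43}.
v=17: a=17^3·(≡13), b=17^1·(≡12) mod 17; (13|17)=+1, (12|17)=-1; (−1)^{3·1·8}·(+1)^1·(-1)^3 = -1.
v=∞: 91361842 > 0 and 3553 > 0  ⇒  (a,b)_∞ = +1.
v=43: a=43^1·(≡21), b=43^0·(≡33) mod 43; (21|43)=+1, (33|43)=-1; (−1)^{1·0·21}·(+1)^0·(-1)^1 = -1.
v=23: a=23^-3·(≡6), b=23^0·(≡5) mod 23; (6|23)=+1, (5|23)=-1; (−1)^{-3·0·11}·(+1)^0·(-1)^-3 = -1.
v=11: a=11^-1·(≡10), b=11^-1·(≡9) mod 11; (10|11)=-1, (9|11)=+1; (−1)^{-1·-1·5}·(-1)^-1·(+1)^-1 = +1.
v=5: a=5^0·(≡3), b=5^2·(≡3) mod 5; (3|5)=-1, (3|5)=-1; (−1)^{0·2·2}·(-1)^2·(-1)^0 = +1.
v=3: a=3^6·(≡1), b=3^0·(≡1) mod 3; (1|3)=+1, (1|3)=+1; (−1)^{6·0·1}·(+1)^0·(+1)^6 = +1.
v=19: a=19^7·(≡7), b=19^3·(≡11) mod 19; (7|19)=+1, (11|19)=+1; (−1)^{7·3·9}·(+1)^3·(+1)^7 = -1.
v=2: v_2(a)=3, v_2(b)=0; units ≡ 1, 1 (mod 8); ε·ε+αω+βω = 0·0+3·0+0·0 ≡ 0  ⇒  (a,b)_2 = +1.
v=13: a=13^1·(≡5), b=13^0·(≡3) mod 13; (5|13)=-1, (3|13)=+1; (−1)^{1·0·6}·(-1)^0·(+1)^1 = +1.
|Ram(91361842, 3553)| = 4, even; anisotropic at {17, 19, 23, 43}.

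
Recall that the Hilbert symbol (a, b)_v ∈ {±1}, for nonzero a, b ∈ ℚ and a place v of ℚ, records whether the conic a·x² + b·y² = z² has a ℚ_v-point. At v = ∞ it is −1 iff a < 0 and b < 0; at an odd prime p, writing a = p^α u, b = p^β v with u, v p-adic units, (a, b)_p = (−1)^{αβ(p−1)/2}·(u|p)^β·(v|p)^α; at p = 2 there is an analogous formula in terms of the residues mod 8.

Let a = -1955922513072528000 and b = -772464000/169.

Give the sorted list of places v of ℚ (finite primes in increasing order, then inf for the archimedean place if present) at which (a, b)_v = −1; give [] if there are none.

[3, 5, 19, inf]

Mod squares: a ≡ -570, b ≡ -3990. Check v ∈ {∞, 2, 3, 5, 7, 11, 13, 19}.
v=5: a=5^3·(≡1), b=5^3·(≡2) mod 5; (1|5)=+1, (2|5)=-1; (−1)^{3·3·2}·(+1)^3·(-1)^3 = -1.
v=7: a=7^4·(≡4), b=7^1·(≡4) mod 7; (4|7)=+1, (4|7)=+1; (−1)^{4·1·3}·(+1)^1·(+1)^4 = +1.
v=∞: -570 < 0 and -3990 < 0  ⇒  (a,b)_∞ = -1.
v=13: a=13^2·(≡7), b=13^-2·(≡4) mod 13; (7|13)=-1, (4|13)=+1; (−1)^{2·-2·6}·(-1)^-2·(+1)^2 = +1.
v=2: v_2(a)=7, v_2(b)=7; units ≡ 3, 5 (mod 8); ε·ε+αω+βω = 1·0+7·1+7·1 ≡ 0  ⇒  (a,b)_2 = +1.
v=3: a=3^1·(≡2), b=3^1·(≡2) mod 3; (2|3)=-1, (2|3)=-1; (−1)^{1·1·1}·(-1)^1·(-1)^1 = -1.
v=19: a=19^3·(≡12), b=19^1·(≡14) mod 19; (12|19)=-1, (14|19)=-1; (−1)^{3·1·9}·(-1)^1·(-1)^3 = -1.
v=11: a=11^4·(≡2), b=11^2·(≡1) mod 11; (2|11)=-1, (1|11)=+1; (−1)^{4·2·5}·(-1)^2·(+1)^4 = +1.
(-570, -3990 / ℚ) ramifies at {3, 5, 19, ∞}: a division algebra.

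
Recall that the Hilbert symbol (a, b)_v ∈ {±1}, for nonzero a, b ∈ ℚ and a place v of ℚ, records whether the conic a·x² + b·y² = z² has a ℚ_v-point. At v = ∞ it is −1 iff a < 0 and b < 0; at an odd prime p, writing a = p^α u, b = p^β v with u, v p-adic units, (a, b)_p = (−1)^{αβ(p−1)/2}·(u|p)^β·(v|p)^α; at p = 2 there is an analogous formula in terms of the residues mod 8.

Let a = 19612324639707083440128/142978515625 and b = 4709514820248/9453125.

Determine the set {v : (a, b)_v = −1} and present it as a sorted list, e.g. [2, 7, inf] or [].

(a, b) ≡ (658, 20910) mod (ℚ^×)²; places V = {2, 3, 5, 7, 11, 17, 31, 41, 47, ∞}.
(a,b)_3: α=2, u≡1; β=3, v≡1 (mod 3); (1|3)=+1, (1|3)=+1; sign (−1)^0·+1^3·+1^2 = +1.
(a,b)_11: α=-4, u≡5; β=-2, v≡6 (mod 11); (5|11)=+1, (6|11)=-1; sign (−1)^0·+1^-2·-1^-4 = +1.
(a,b)_∞: sgn(658)=+, sgn(20910)=+, so +1.
(a,b)_41: α=2, u≡36; β=1, v≡5 (mod 41); (36|41)=+1, (5|41)=+1; sign (−1)^0·+1^1·+1^2 = +1.
(a,b)_17: α=2, u≡11; β=3, v≡5 (mod 17); (11|17)=-1, (5|17)=-1; sign (−1)^0·-1^3·-1^2 = -1.
(a,b)_2: α=17, β=3; u≡1, v≡7 (mod 8); ε(u)ε(v)=0·1, αω(v)=17·0, βω(u)=3·0; sum ≡ 0  ⇒  +1.
(a,b)_47: α=3, u≡18; β=2, v≡4 (mod 47); (18|47)=+1, (4|47)=+1; sign (−1)^0·+1^2·+1^3 = +1.
(a,b)_31: α=2, u≡14; β=0, v≡14 (mod 31); (14|31)=+1, (14|31)=+1; sign (−1)^0·+1^0·+1^2 = +1.
(a,b)_5: α=-10, u≡3; β=-7, v≡3 (mod 5); (3|5)=-1, (3|5)=-1; sign (−1)^0·-1^-7·-1^-10 = -1.
(a,b)_7: α=3, u≡3; β=2, v≡1 (mod 7); (3|7)=-1, (1|7)=+1; sign (−1)^0·-1^2·+1^3 = +1.
(658, 20910 / ℚ) ramifies at {5, 17}: a division algebra.

[5, 17]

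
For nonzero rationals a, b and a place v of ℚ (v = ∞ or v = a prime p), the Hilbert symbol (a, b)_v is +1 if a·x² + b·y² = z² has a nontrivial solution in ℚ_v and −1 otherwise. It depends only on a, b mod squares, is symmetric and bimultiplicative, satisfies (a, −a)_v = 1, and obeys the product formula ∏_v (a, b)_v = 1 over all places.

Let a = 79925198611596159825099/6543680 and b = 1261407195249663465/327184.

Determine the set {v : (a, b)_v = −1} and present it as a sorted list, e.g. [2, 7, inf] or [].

[3, 5]

(a, b) ≡ (95, 281865) mod (ℚ^×)²; places V = {2, 3, 5, 11, 13, 19, 23, 31, 43, ∞}.
(a,b)_5: α=-1, u≡4; β=1, v≡2 (mod 5); (4|5)=+1, (2|5)=-1; sign (−1)^0·+1^1·-1^-1 = -1.
(a,b)_3: α=2, u≡2; β=3, v≡1 (mod 3); (2|3)=-1, (1|3)=+1; sign (−1)^0·-1^3·+1^2 = -1.
(a,b)_31: α=4, u≡8; β=2, v≡6 (mod 31); (8|31)=+1, (6|31)=-1; sign (−1)^0·+1^2·-1^4 = +1.
(a,b)_11: α=-2, u≡2; β=-2, v≡4 (mod 11); (2|11)=-1, (4|11)=+1; sign (−1)^0·-1^-2·+1^-2 = +1.
(a,b)_2: α=-6, β=-4; u≡7, v≡1 (mod 8); ε(u)ε(v)=1·0, αω(v)=-6·0, βω(u)=-4·0; sum ≡ 0  ⇒  +1.
(a,b)_∞: sgn(95)=+, sgn(281865)=+, so +1.
(a,b)_43: α=4, u≡15; β=3, v≡28 (mod 43); (15|43)=+1, (28|43)=-1; sign (−1)^0·+1^3·-1^4 = +1.
(a,b)_19: α=1, u≡5; β=1, v≡12 (mod 19); (5|19)=+1, (12|19)=-1; sign (−1)^1·+1^1·-1^1 = +1.
(a,b)_23: α=6, u≡9; β=5, v≡19 (mod 23); (9|23)=+1, (19|23)=-1; sign (−1)^0·+1^5·-1^6 = +1.
(a,b)_13: α=-2, u≡3; β=-2, v≡10 (mod 13); (3|13)=+1, (10|13)=+1; sign (−1)^0·+1^-2·+1^-2 = +1.
(95, 281865 / ℚ) ramifies at {3, 5}: a division algebra.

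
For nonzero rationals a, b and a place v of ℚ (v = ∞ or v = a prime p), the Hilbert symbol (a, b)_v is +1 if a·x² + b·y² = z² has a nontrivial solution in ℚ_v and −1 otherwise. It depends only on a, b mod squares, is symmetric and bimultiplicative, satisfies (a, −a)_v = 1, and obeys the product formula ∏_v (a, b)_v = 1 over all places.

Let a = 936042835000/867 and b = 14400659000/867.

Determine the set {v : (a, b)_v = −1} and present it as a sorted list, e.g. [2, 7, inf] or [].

[5, 47]

(a, b) ≡ (135642, 52170) mod (ℚ^×)²; places V = {2, 3, 5, 7, 13, 17, 37, 47, ∞}.
(a,b)_13: α=3, u≡8; β=2, v≡12 (mod 13); (8|13)=-1, (12|13)=+1; sign (−1)^0·-1^2·+1^3 = +1.
(a,b)_5: α=4, u≡3; β=3, v≡1 (mod 5); (3|5)=-1, (1|5)=+1; sign (−1)^0·-1^3·+1^4 = -1.
(a,b)_7: α=2, u≡6; β=2, v≡3 (mod 7); (6|7)=-1, (3|7)=-1; sign (−1)^0·-1^2·-1^2 = +1.
(a,b)_2: α=3, β=3; u≡5, v≡5 (mod 8); ε(u)ε(v)=0·0, αω(v)=3·1, βω(u)=3·1; sum ≡ 0  ⇒  +1.
(a,b)_37: α=1, u≡7; β=1, v≡28 (mod 37); (7|37)=+1, (28|37)=+1; sign (−1)^0·+1^1·+1^1 = +1.
(a,b)_47: α=1, u≡11; β=1, v≡45 (mod 47); (11|47)=-1, (45|47)=-1; sign (−1)^1·-1^1·-1^1 = -1.
(a,b)_17: α=-2, u≡13; β=-2, v≡7 (mod 17); (13|17)=+1, (7|17)=-1; sign (−1)^0·+1^-2·-1^-2 = +1.
(a,b)_∞: sgn(135642)=+, sgn(52170)=+, so +1.
(a,b)_3: α=-1, u≡1; β=-1, v≡2 (mod 3); (1|3)=+1, (2|3)=-1; sign (−1)^1·+1^-1·-1^-1 = +1.
(135642, 52170 / ℚ) ramifies at {5, 47}: a division algebra.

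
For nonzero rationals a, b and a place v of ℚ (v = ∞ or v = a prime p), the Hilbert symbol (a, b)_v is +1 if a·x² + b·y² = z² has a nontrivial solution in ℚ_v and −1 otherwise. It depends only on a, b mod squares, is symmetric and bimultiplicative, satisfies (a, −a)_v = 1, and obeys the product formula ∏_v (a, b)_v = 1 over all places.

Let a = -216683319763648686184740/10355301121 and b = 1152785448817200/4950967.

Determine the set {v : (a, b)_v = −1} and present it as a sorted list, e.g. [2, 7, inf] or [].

(a, b) ≡ (-465, 4389) mod (ℚ^×)²; places V = {2, 3, 5, 7, 11, 19, 29, 31, ∞}.
(a,b)_29: α=-4, u≡24; β=-4, v≡12 (mod 29); (24|29)=+1, (12|29)=-1; sign (−1)^0·+1^-4·-1^-4 = +1.
(a,b)_2: α=2, β=4; u≡7, v≡5 (mod 8); ε(u)ε(v)=1·0, αω(v)=2·1, βω(u)=4·0; sum ≡ 0  ⇒  +1.
(a,b)_∞: sgn(-465)=−, sgn(4389)=+, so +1.
(a,b)_7: α=4, u≡2; β=-1, v≡2 (mod 7); (2|7)=+1, (2|7)=+1; sign (−1)^0·+1^-1·+1^4 = +1.
(a,b)_5: α=1, u≡2; β=2, v≡4 (mod 5); (2|5)=-1, (4|5)=+1; sign (−1)^0·-1^2·+1^1 = +1.
(a,b)_19: α=4, u≡15; β=1, v≡2 (mod 19); (15|19)=-1, (2|19)=-1; sign (−1)^0·-1^1·-1^4 = -1.
(a,b)_11: α=-4, u≡8; β=1, v≡4 (mod 11); (8|11)=-1, (4|11)=+1; sign (−1)^0·-1^1·+1^-4 = -1.
(a,b)_31: α=3, u≡8; β=2, v≡2 (mod 31); (8|31)=+1, (2|31)=+1; sign (−1)^0·+1^2·+1^3 = +1.
(a,b)_3: α=19, u≡1; β=15, v≡2 (mod 3); (1|3)=+1, (2|3)=-1; sign (−1)^1·+1^15·-1^19 = +1.
|Ram(-465, 4389)| = 2, even; anisotropic at {11, 19}.

[11, 19]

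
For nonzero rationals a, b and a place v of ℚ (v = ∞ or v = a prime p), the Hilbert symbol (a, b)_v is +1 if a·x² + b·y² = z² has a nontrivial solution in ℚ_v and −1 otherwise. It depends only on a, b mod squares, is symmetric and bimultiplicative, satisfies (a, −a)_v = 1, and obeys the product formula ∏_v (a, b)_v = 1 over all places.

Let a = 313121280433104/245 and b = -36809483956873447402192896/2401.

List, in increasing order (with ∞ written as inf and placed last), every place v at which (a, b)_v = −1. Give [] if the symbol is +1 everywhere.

Mod squares: a ≡ 30305, b ≡ -18941. Check v ∈ {∞, 2, 3, 5, 7, 11, 13, 19, 29, 31, 47}.
v=47: a=47^2·(≡42), b=47^3·(≡29) mod 47; (42|47)=+1, (29|47)=-1; (−1)^{2·3·23}·(+1)^3·(-1)^2 = +1.
v=13: a=13^2·(≡5), b=13^3·(≡3) mod 13; (5|13)=-1, (3|13)=+1; (−1)^{2·3·6}·(-1)^3·(+1)^2 = -1.
v=29: a=29^1·(≡6), b=29^2·(≡24) mod 29; (6|29)=+1, (24|29)=+1; (−1)^{1·2·14}·(+1)^2·(+1)^1 = +1.
v=19: a=19^1·(≡12), b=19^2·(≡13) mod 19; (12|19)=-1, (13|19)=-1; (−1)^{1·2·9}·(-1)^2·(-1)^1 = -1.
v=2: v_2(a)=4, v_2(b)=14; units ≡ 1, 3 (mod 8); ε·ε+αω+βω = 0·1+4·1+14·0 ≡ 0  ⇒  (a,b)_2 = +1.
v=31: a=31^2·(≡9), b=31^3·(≡19) mod 31; (9|31)=+1, (19|31)=+1; (−1)^{2·3·15}·(+1)^3·(+1)^2 = +1.
v=∞: 30305 > 0 and -18941 < 0  ⇒  (a,b)_∞ = +1.
v=3: a=3^2·(≡2), b=3^2·(≡1) mod 3; (2|3)=-1, (1|3)=+1; (−1)^{2·2·1}·(-1)^2·(+1)^2 = +1.
v=11: a=11^1·(≡4), b=11^2·(≡4) mod 11; (4|11)=+1, (4|11)=+1; (−1)^{1·2·5}·(+1)^2·(+1)^1 = +1.
v=5: a=5^-1·(≡1), b=5^0·(≡4) mod 5; (1|5)=+1, (4|5)=+1; (−1)^{-1·0·2}·(+1)^0·(+1)^-1 = +1.
v=7: a=7^-2·(≡2), b=7^-4·(≡1) mod 7; (2|7)=+1, (1|7)=+1; (−1)^{-2·-4·3}·(+1)^-4·(+1)^-2 = +1.
(30305, -18941 / ℚ) ramifies at {13, 19}: a division algebra.

[13, 19]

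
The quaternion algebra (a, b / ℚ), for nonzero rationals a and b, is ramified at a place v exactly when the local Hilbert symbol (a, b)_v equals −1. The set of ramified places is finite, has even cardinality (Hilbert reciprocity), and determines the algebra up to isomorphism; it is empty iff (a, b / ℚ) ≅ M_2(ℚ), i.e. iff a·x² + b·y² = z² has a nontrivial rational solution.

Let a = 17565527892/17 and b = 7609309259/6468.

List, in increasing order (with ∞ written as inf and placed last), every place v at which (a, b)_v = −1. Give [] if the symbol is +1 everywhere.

Mod squares: a ≡ 1709061, b ≡ 695587827. Check v ∈ {∞, 2, 3, 7, 11, 17, 19, 23, 31, 37, 47}.
v=19: a=19^2·(≡1), b=19^2·(≡13) mod 19; (1|19)=+1, (13|19)=-1; (−1)^{2·2·9}·(+1)^2·(-1)^2 = +1.
v=∞: 1709061 > 0 and 695587827 > 0  ⇒  (a,b)_∞ = +1.
v=7: a=7^0·(≡1), b=7^-2·(≡1) mod 7; (1|7)=+1, (1|7)=+1; (−1)^{0·-2·3}·(+1)^-2·(+1)^0 = +1.
v=37: a=37^0·(≡35), b=37^1·(≡8) mod 37; (35|37)=-1, (8|37)=-1; (−1)^{0·1·18}·(-1)^1·(-1)^0 = -1.
v=2: v_2(a)=2, v_2(b)=-2; units ≡ 5, 3 (mod 8); ε·ε+αω+βω = 0·1+2·1+-2·1 ≡ 0  ⇒  (a,b)_2 = +1.
v=31: a=31^1·(≡29), b=31^1·(≡26) mod 31; (29|31)=-1, (26|31)=-1; (−1)^{1·1·15}·(-1)^1·(-1)^1 = -1.
v=47: a=47^1·(≡27), b=47^1·(≡26) mod 47; (27|47)=+1, (26|47)=-1; (−1)^{1·1·23}·(+1)^1·(-1)^1 = +1.
v=23: a=23^1·(≡5), b=23^1·(≡7) mod 23; (5|23)=-1, (7|23)=-1; (−1)^{1·1·11}·(-1)^1·(-1)^1 = -1.
v=17: a=17^-1·(≡10), b=17^1·(≡6) mod 17; (10|17)=-1, (6|17)=-1; (−1)^{-1·1·8}·(-1)^1·(-1)^-1 = +1.
v=11: a=11^2·(≡2), b=11^-1·(≡7) mod 11; (2|11)=-1, (7|11)=-1; (−1)^{2·-1·5}·(-1)^-1·(-1)^2 = -1.
v=3: a=3^1·(≡2), b=3^-1·(≡1) mod 3; (2|3)=-1, (1|3)=+1; (−1)^{1·-1·1}·(-1)^-1·(+1)^1 = +1.
|Ram(1709061, 695587827)| = 4, even; anisotropic at {11, 23, 31, 37}.

[11, 23, 31, 37]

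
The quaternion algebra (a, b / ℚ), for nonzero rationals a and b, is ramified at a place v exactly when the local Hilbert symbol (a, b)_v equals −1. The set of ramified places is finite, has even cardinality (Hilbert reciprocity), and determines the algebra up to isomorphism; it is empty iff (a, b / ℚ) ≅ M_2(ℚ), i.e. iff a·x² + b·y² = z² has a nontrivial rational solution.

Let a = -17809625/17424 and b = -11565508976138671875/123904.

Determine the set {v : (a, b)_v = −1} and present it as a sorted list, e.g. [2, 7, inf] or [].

[29, inf]

(a, b) ≡ (-2465, -46835) mod (ℚ^×)²; places V = {2, 3, 5, 11, 17, 19, 29, ∞}.
(a,b)_11: α=-2, u≡2; β=-2, v≡9 (mod 11); (2|11)=-1, (9|11)=+1; sign (−1)^0·-1^-2·+1^-2 = +1.
(a,b)_2: α=-4, β=-10; u≡7, v≡5 (mod 8); ε(u)ε(v)=1·0, αω(v)=-4·1, βω(u)=-10·0; sum ≡ 0  ⇒  +1.
(a,b)_3: α=-2, u≡1; β=2, v≡1 (mod 3); (1|3)=+1, (1|3)=+1; sign (−1)^0·+1^2·+1^-2 = +1.
(a,b)_∞: sgn(-2465)=−, sgn(-46835)=−, so -1.
(a,b)_29: α=1, u≡10; β=3, v≡20 (mod 29); (10|29)=-1, (20|29)=+1; sign (−1)^0·-1^3·+1^1 = -1.
(a,b)_5: α=3, u≡2; β=9, v≡3 (mod 5); (2|5)=-1, (3|5)=-1; sign (−1)^0·-1^9·-1^3 = +1.
(a,b)_17: α=3, u≡4; β=5, v≡9 (mod 17); (4|17)=+1, (9|17)=+1; sign (−1)^0·+1^5·+1^3 = +1.
(a,b)_19: α=0, u≡6; β=1, v≡11 (mod 19); (6|19)=+1, (11|19)=+1; sign (−1)^0·+1^1·+1^0 = +1.
|Ram(-2465, -46835)| = 2, even; anisotropic at {29, ∞}.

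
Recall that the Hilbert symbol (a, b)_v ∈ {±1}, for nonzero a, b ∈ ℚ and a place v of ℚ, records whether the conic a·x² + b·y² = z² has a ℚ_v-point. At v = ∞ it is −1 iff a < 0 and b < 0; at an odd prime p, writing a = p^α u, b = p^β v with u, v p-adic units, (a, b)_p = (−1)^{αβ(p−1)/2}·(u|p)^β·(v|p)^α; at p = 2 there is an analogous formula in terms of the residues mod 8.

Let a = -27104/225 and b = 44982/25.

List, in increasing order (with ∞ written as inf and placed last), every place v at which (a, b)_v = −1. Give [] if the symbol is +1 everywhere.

[2, 17]

(a, b) ≡ (-14, 102) mod (ℚ^×)²; places V = {2, 3, 5, 7, 11, 17, ∞}.
(a,b)_7: α=1, u≡6; β=2, v≡2 (mod 7); (6|7)=-1, (2|7)=+1; sign (−1)^0·-1^2·+1^1 = +1.
(a,b)_3: α=-2, u≡1; β=3, v≡1 (mod 3); (1|3)=+1, (1|3)=+1; sign (−1)^0·+1^3·+1^-2 = +1.
(a,b)_5: α=-2, u≡4; β=-2, v≡2 (mod 5); (4|5)=+1, (2|5)=-1; sign (−1)^0·+1^-2·-1^-2 = +1.
(a,b)_∞: sgn(-14)=−, sgn(102)=+, so +1.
(a,b)_11: α=2, u≡8; β=0, v≡1 (mod 11); (8|11)=-1, (1|11)=+1; sign (−1)^0·-1^0·+1^2 = +1.
(a,b)_17: α=0, u≡7; β=1, v≡12 (mod 17); (7|17)=-1, (12|17)=-1; sign (−1)^0·-1^1·-1^0 = -1.
(a,b)_2: α=5, β=1; u≡1, v≡3 (mod 8); ε(u)ε(v)=0·1, αω(v)=5·1, βω(u)=1·0; sum ≡ 1  ⇒  -1.
(-14, 102 / ℚ) ramifies at {2, 17}: a division algebra.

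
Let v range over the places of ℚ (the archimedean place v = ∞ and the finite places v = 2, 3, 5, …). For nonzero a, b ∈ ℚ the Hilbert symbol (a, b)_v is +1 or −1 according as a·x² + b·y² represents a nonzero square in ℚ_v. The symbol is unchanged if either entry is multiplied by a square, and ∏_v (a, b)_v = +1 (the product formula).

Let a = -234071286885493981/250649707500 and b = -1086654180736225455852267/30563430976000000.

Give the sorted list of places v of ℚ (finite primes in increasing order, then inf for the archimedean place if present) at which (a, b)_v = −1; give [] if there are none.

(a, b) ≡ (-18183, -627) mod (ℚ^×)²; places V = {2, 3, 5, 7, 11, 13, 19, 23, 29, 41, 47, ∞}.
(a,b)_5: α=-4, u≡2; β=-6, v≡2 (mod 5); (2|5)=-1, (2|5)=-1; sign (−1)^0·-1^-6·-1^-4 = +1.
(a,b)_47: α=-2, u≡24; β=0, v≡33 (mod 47); (24|47)=+1, (33|47)=-1; sign (−1)^0·+1^0·-1^-2 = +1.
(a,b)_7: α=2, u≡6; β=4, v≡6 (mod 7); (6|7)=-1, (6|7)=-1; sign (−1)^0·-1^4·-1^2 = +1.
(a,b)_29: α=3, u≡19; β=4, v≡8 (mod 29); (19|29)=-1, (8|29)=-1; sign (−1)^0·-1^4·-1^3 = -1.
(a,b)_∞: sgn(-18183)=−, sgn(-627)=−, so -1.
(a,b)_41: α=-2, u≡20; β=-4, v≡28 (mod 41); (20|41)=+1, (28|41)=-1; sign (−1)^0·+1^-4·-1^-2 = +1.
(a,b)_11: α=7, u≡6; β=9, v≡3 (mod 11); (6|11)=-1, (3|11)=+1; sign (−1)^1·-1^9·+1^7 = +1.
(a,b)_2: α=-2, β=-12; u≡1, v≡5 (mod 8); ε(u)ε(v)=0·0, αω(v)=-2·1, βω(u)=-12·0; sum ≡ 0  ⇒  +1.
(a,b)_23: α=2, u≡21; β=2, v≡14 (mod 23); (21|23)=-1, (14|23)=-1; sign (−1)^0·-1^2·-1^2 = +1.
(a,b)_3: α=-3, u≡2; β=3, v≡1 (mod 3); (2|3)=-1, (1|3)=+1; sign (−1)^1·-1^3·+1^-3 = +1.
(a,b)_19: α=1, u≡3; β=1, v≡17 (mod 19); (3|19)=-1, (17|19)=+1; sign (−1)^1·-1^1·+1^1 = +1.
(a,b)_13: α=0, u≡9; β=-2, v≡1 (mod 13); (9|13)=+1, (1|13)=+1; sign (−1)^0·+1^-2·+1^0 = +1.
(-18183, -627 / ℚ) ramifies at {29, ∞}: a division algebra.

[29, inf]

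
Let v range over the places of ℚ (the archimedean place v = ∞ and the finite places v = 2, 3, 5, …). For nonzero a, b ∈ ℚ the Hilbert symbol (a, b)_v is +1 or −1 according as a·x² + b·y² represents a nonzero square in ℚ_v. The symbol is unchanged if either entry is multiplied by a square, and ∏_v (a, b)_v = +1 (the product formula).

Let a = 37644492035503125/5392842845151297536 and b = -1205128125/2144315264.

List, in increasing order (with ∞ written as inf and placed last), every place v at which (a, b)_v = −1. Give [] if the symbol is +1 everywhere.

(a, b) ≡ (55, -70) mod (ℚ^×)²; places V = {2, 3, 5, 7, 11, 13, 17, 23, ∞}.
(a,b)_5: α=5, u≡1; β=5, v≡1 (mod 5); (1|5)=+1, (1|5)=+1; sign (−1)^0·+1^5·+1^5 = +1.
(a,b)_2: α=-22, β=-7; u≡7, v≡5 (mod 8); ε(u)ε(v)=1·0, αω(v)=-22·1, βω(u)=-7·0; sum ≡ 0  ⇒  +1.
(a,b)_7: α=-2, u≡6; β=-3, v≡4 (mod 7); (6|7)=-1, (4|7)=+1; sign (−1)^0·-1^-3·+1^-2 = -1.
(a,b)_13: α=-4, u≡12; β=-2, v≡8 (mod 13); (12|13)=+1, (8|13)=-1; sign (−1)^0·+1^-2·-1^-4 = +1.
(a,b)_∞: sgn(55)=+, sgn(-70)=−, so +1.
(a,b)_23: α=4, u≡12; β=2, v≡14 (mod 23); (12|23)=+1, (14|23)=-1; sign (−1)^0·+1^2·-1^4 = +1.
(a,b)_3: α=16, u≡1; β=6, v≡2 (mod 3); (1|3)=+1, (2|3)=-1; sign (−1)^0·+1^6·-1^16 = +1.
(a,b)_11: α=-1, u≡4; β=0, v≡10 (mod 11); (4|11)=+1, (10|11)=-1; sign (−1)^0·+1^0·-1^-1 = -1.
(a,b)_17: α=-4, u≡13; β=-2, v≡8 (mod 17); (13|17)=+1, (8|17)=+1; sign (−1)^0·+1^-2·+1^-4 = +1.
|Ram(55, -70)| = 2, even; anisotropic at {7, 11}.

[7, 11]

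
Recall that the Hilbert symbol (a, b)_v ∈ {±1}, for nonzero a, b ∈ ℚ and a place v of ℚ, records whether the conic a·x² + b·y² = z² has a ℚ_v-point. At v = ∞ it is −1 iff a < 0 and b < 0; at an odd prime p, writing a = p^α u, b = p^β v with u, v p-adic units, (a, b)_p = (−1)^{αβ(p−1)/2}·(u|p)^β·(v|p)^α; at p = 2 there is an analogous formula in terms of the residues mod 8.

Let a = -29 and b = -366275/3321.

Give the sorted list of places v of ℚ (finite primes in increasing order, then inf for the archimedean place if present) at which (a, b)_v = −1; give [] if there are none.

[23, 29, 41, inf]

Mod squares: a ≡ -29, b ≡ -12259. Check v ∈ {∞, 2, 3, 5, 7, 13, 23, 29, 41}.
v=3: a=3^0·(≡1), b=3^-4·(≡2) mod 3; (1|3)=+1, (2|3)=-1; (−1)^{0·-4·1}·(+1)^-4·(-1)^0 = +1.
v=29: a=29^1·(≡28), b=29^0·(≡19) mod 29; (28|29)=+1, (19|29)=-1; (−1)^{1·0·14}·(+1)^0·(-1)^1 = -1.
v=41: a=41^0·(≡12), b=41^-1·(≡22) mod 41; (12|41)=-1, (22|41)=-1; (−1)^{0·-1·20}·(-1)^-1·(-1)^0 = -1.
v=23: a=23^0·(≡17), b=23^1·(≡22) mod 23; (17|23)=-1, (22|23)=-1; (−1)^{0·1·11}·(-1)^1·(-1)^0 = -1.
v=13: a=13^0·(≡10), b=13^1·(≡8) mod 13; (10|13)=+1, (8|13)=-1; (−1)^{0·1·6}·(+1)^1·(-1)^0 = +1.
v=7: a=7^0·(≡6), b=7^2·(≡5) mod 7; (6|7)=-1, (5|7)=-1; (−1)^{0·2·3}·(-1)^2·(-1)^0 = +1.
v=5: a=5^0·(≡1), b=5^2·(≡4) mod 5; (1|5)=+1, (4|5)=+1; (−1)^{0·2·2}·(+1)^2·(+1)^0 = +1.
v=2: v_2(a)=0, v_2(b)=0; units ≡ 3, 5 (mod 8); ε·ε+αω+βω = 1·0+0·1+0·1 ≡ 0  ⇒  (a,b)_2 = +1.
v=∞: -29 < 0 and -12259 < 0  ⇒  (a,b)_∞ = -1.
Ram(-29, -12259) = {23, 29, 41, ∞}; no ℚ_23-point on the conic.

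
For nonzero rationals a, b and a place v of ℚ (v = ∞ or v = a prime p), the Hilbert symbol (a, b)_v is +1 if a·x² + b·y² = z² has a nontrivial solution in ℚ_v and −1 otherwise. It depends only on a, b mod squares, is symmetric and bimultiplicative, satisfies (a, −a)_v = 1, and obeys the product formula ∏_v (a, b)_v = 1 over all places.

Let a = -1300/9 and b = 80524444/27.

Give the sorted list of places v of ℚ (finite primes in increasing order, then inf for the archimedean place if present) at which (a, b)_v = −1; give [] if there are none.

[3, 13]

(a, b) ≡ (-13, 7293) mod (ℚ^×)²; places V = {2, 3, 5, 7, 11, 13, 17, ∞}.
(a,b)_2: α=2, β=2; u≡3, v≡5 (mod 8); ε(u)ε(v)=1·0, αω(v)=2·1, βω(u)=2·1; sum ≡ 0  ⇒  +1.
(a,b)_∞: sgn(-13)=−, sgn(7293)=+, so +1.
(a,b)_11: α=0, u≡1; β=1, v≡5 (mod 11); (1|11)=+1, (5|11)=+1; sign (−1)^0·+1^1·+1^0 = +1.
(a,b)_5: α=2, u≡2; β=0, v≡2 (mod 5); (2|5)=-1, (2|5)=-1; sign (−1)^0·-1^0·-1^2 = +1.
(a,b)_13: α=1, u≡12; β=3, v≡5 (mod 13); (12|13)=+1, (5|13)=-1; sign (−1)^0·+1^3·-1^1 = -1.
(a,b)_7: α=0, u≡1; β=2, v≡6 (mod 7); (1|7)=+1, (6|7)=-1; sign (−1)^0·+1^2·-1^0 = +1.
(a,b)_17: α=0, u≡1; β=1, v≡9 (mod 17); (1|17)=+1, (9|17)=+1; sign (−1)^0·+1^1·+1^0 = +1.
(a,b)_3: α=-2, u≡2; β=-3, v≡1 (mod 3); (2|3)=-1, (1|3)=+1; sign (−1)^0·-1^-3·+1^-2 = -1.
|Ram(-13, 7293)| = 2, even; anisotropic at {3, 13}.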